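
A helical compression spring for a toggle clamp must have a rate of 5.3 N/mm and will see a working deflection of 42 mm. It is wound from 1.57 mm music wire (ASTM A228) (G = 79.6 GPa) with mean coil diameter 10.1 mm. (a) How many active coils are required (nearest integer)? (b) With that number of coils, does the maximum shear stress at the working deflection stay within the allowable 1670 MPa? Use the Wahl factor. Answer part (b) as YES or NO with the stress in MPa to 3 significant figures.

(a) 11 coils; (b) NO, τ_max = 1840 MPa

N_a = Gd⁴/(8D³k) = (79.6×10³)(1.57⁴)/(8·10.1³·5.3) = 11.07 → N_a = 11
Actual rate k = Gd⁴/(8D³·11) = 5.3341 N/mm
Working load F = kδ = 5.3341·42 = 224.03 N
C = 10.1/1.57 = 6.4331; K_W = (4C−1)/(4C−4)+0.615/C = 1.2336
τ_max = K_W·8FD/(πd³) = 1.2336·1488.9 = 1836.8 MPa
τ_max > 1670 MPa → exceeds allowable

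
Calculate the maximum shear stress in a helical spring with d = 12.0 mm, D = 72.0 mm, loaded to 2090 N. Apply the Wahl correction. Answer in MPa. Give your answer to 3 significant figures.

278 MPa

Spring index C = D/d = 72.0/12.0 = 6.0000
K_W = (4C−1)/(4C−4) + 0.615/C = 23.000/20.000 + 0.1025 = 1.2525
τ₀ = 8FD/(πd³) = 8·2090·72.0/(π·12.0³) = 1.20384e+06/5428.7 = 221.76 MPa
τ_max = K·τ₀ = 1.2525 × 221.76 = 277.75 MPa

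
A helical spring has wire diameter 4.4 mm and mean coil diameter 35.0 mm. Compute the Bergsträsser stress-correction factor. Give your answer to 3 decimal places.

1.174

C = D/d = 35.0/4.4 = 7.9545
K_B = (4C+2)/(4C−3) = 33.818/28.818 = 1.1735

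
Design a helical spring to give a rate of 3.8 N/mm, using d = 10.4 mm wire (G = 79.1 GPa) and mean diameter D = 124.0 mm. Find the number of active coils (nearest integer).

16

N_a = Gd⁴/(8D³k) = (79.1×10³ × 10.4⁴)/(8 × 124.0³ × 3.8)
    = 9.25358e+08 / 5.79614e+07 = 15.97 → 16 coils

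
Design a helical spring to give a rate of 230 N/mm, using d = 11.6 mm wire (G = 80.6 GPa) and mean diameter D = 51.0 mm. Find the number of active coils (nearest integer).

N_a = Gd⁴/(8D³k) = (80.6×10³ × 11.6⁴)/(8 × 51.0³ × 230)
    = 1.45938e+09 / 2.44078e+08 = 5.979 → 6 coils

6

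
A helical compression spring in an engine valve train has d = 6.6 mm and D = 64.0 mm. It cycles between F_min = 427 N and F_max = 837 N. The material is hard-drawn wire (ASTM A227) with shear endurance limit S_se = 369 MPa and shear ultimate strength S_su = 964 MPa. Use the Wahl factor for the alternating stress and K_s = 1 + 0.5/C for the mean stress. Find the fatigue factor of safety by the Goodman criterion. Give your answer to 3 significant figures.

C = D/d = 64.0/6.6 = 9.6970; K_W = (4C−1)/(4C−4)+0.615/C = 1.1497; K_s = 1+0.5/C = 1.0516
F_a = (F_max−F_min)/2 = 205 N; F_m = (F_max+F_min)/2 = 632 N
τ_a = K_W·8F_aD/(πd³) = 1.1497 × 116.21 = 133.6 MPa
τ_m = K_s·8F_mD/(πd³) = 1.0516 × 358.27 = 376.74 MPa
Goodman: 1/n_f = τ_a/S_se + τ_m/S_su = 133.6/369 + 376.74/964 = 0.36206 + 0.39081 = 0.75287
n_f = 1/0.75287 = 1.328

1.33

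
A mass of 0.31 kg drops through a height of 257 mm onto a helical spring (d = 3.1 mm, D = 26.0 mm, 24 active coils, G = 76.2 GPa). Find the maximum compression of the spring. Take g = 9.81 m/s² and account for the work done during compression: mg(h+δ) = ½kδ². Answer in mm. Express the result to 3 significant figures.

k = Gd⁴/(8D³N_a) = (76.2×10³)(3.1⁴)/(8·26.0³·24) = 2.0854 N/mm
W = mg = 0.31 × 9.81 = 3.0411 N
½kδ² − Wδ − Wh = 0 → δ = (W + √(W² + 2kWh))/k
δ = (3.0411 + √(9.2483 + 3259.67))/2.0854 = (3.0411 + 57.174)/2.0854 = 28.875 mm

28.9 mm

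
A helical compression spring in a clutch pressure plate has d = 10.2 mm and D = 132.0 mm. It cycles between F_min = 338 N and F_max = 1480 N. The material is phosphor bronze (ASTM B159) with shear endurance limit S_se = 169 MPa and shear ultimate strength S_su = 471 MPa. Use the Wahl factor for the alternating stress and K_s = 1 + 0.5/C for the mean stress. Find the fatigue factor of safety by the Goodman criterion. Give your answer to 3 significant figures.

C = D/d = 132.0/10.2 = 12.9412; K_W = (4C−1)/(4C−4)+0.615/C = 1.1103; K_s = 1+0.5/C = 1.0386
F_a = (F_max−F_min)/2 = 571 N; F_m = (F_max+F_min)/2 = 909 N
τ_a = K_W·8F_aD/(πd³) = 1.1103 × 180.86 = 200.82 MPa
τ_m = K_s·8F_mD/(πd³) = 1.0386 × 287.92 = 299.05 MPa
Goodman: 1/n_f = τ_a/S_se + τ_m/S_su = 200.82/169 + 299.05/471 = 1.18827 + 0.63492 = 1.8232
n_f = 1/1.8232 = 0.5485

0.548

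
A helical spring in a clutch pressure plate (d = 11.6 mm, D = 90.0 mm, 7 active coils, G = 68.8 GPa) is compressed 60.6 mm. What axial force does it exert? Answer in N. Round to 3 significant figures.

k = Gd⁴/(8D³N_a) = (68.8×10³)(11.6⁴)/(8·90.0³·7) = 30.514 N/mm
F = k·δ = 30.514 × 60.6 = 1849.2 N

1850 N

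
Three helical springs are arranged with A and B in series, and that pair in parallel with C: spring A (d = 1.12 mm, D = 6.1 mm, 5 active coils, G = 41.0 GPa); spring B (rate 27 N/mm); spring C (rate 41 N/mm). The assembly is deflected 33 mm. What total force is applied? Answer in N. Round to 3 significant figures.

k_A = Gd⁴/(8D³N_a) = (41.0×10³)(1.12⁴)/(8·6.1³·5) = 7.1057 N/mm
Springs A,B series: k_AB = 1/(1/7.1057+1/27) = 5.6253 N/mm; parallel with C: k_eq = 5.6253+41 = 46.625 N/mm
F = k_eq·δ = 46.625·33 = 1538.6 N

1540 N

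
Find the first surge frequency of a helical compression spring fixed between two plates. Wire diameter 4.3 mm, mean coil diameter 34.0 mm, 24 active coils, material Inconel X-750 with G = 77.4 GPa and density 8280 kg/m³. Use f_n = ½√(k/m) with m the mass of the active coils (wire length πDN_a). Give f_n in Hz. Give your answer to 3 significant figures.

53.3 Hz

k = Gd⁴/(8D³N_a) = (77.4×10³)(4.3⁴)/(8·34.0³·24) = 3.5065 N/mm = 3506.5 N/m
Wire length L = πDN_a = π·34.0·24 = 2563.5 mm
m = ρ·(πd²/4)·L = 8280 × 14.522×10⁻⁶ m² × 2.5635 m = 0.30825 kg
f_n = ½√(k/m) = 0.5·√(3506.5/0.30825) = 0.5·√(11376) = 53.329 Hz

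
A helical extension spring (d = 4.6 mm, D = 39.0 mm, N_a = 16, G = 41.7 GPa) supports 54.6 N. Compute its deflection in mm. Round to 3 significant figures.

k = Gd⁴/(8D³N_a) = (41.7×10³)(4.6⁴)/(8·39.0³·16) = 2.459 N/mm
δ = F/k = 54.6 / 2.459 = 22.204 mm

22.2 mm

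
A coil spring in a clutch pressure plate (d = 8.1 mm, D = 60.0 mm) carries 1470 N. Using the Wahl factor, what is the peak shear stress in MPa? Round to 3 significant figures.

Spring index C = D/d = 60.0/8.1 = 7.4074
K_W = (4C−1)/(4C−4) + 0.615/C = 28.630/25.630 + 0.0830 = 1.2001
τ₀ = 8FD/(πd³) = 8·1470·60.0/(π·8.1³) = 705600/1669.6 = 422.62 MPa
τ_max = K·τ₀ = 1.2001 × 422.62 = 507.18 MPa

507 MPa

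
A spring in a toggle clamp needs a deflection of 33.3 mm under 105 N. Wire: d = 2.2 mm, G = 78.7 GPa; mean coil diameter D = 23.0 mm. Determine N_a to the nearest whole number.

6

Required rate k = F/δ = 105/33.3 = 3.1532 N/mm
N_a = Gd⁴/(8D³k) = (78.7×10³ × 2.2⁴)/(8 × 23.0³ × 3.1532)
    = 1.84359e+06 / 306915 = 6.007 → 6 coils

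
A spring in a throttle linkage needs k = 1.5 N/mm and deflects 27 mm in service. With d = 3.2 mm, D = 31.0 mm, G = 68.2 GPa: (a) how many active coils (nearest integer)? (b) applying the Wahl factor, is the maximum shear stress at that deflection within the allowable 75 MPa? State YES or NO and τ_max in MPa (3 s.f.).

N_a = Gd⁴/(8D³k) = (68.2×10³)(3.2⁴)/(8·31.0³·1.5) = 20 → N_a = 20
Actual rate k = Gd⁴/(8D³·20) = 1.5003 N/mm
Working load F = kδ = 1.5003·27 = 40.508 N
C = 31.0/3.2 = 9.6875; K_W = (4C−1)/(4C−4)+0.615/C = 1.1498
τ_max = K_W·8FD/(πd³) = 1.1498·97.588 = 112.21 MPa
τ_max > 75 MPa → exceeds allowable

(a) 20 coils; (b) NO, τ_max = 112 MPa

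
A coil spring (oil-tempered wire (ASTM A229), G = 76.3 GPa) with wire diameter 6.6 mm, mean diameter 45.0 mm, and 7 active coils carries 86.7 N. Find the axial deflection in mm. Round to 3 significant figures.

k = Gd⁴/(8D³N_a) = (76.3×10³)(6.6⁴)/(8·45.0³·7) = 28.371 N/mm
δ = F/k = 86.7 / 28.371 = 3.0559 mm

3.06 mm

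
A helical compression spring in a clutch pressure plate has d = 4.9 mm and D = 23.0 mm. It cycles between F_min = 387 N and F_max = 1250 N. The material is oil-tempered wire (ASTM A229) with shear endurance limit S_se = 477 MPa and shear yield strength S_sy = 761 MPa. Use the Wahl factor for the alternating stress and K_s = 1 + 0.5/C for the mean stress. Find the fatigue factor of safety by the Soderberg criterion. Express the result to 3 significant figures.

C = D/d = 23.0/4.9 = 4.6939; K_W = (4C−1)/(4C−4)+0.615/C = 1.3341; K_s = 1+0.5/C = 1.1065
F_a = (F_max−F_min)/2 = 431.5 N; F_m = (F_max+F_min)/2 = 818.5 N
τ_a = K_W·8F_aD/(πd³) = 1.3341 × 214.81 = 286.57 MPa
τ_m = K_s·8F_mD/(πd³) = 1.1065 × 407.47 = 450.88 MPa
Soderberg: 1/n_f = τ_a/S_se + τ_m/S_sy = 286.57/477 + 450.88/761 = 0.60078 + 0.59248 = 1.1933
n_f = 1/1.1933 = 0.838

0.838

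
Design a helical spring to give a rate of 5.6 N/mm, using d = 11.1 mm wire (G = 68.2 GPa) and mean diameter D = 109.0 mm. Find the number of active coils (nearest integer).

18

N_a = Gd⁴/(8D³k) = (68.2×10³ × 11.1⁴)/(8 × 109.0³ × 5.6)
    = 1.03532e+09 / 5.80173e+07 = 17.85 → 18 coils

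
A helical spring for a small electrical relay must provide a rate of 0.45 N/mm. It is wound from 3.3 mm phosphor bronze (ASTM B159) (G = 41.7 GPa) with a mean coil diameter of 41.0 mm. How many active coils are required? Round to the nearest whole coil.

N_a = Gd⁴/(8D³k) = (41.7×10³ × 3.3⁴)/(8 × 41.0³ × 0.45)
    = 4.94529e+06 / 248116 = 19.93 → 20 coils

20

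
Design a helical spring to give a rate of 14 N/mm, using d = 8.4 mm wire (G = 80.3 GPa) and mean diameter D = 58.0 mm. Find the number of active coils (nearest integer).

N_a = Gd⁴/(8D³k) = (80.3×10³ × 8.4⁴)/(8 × 58.0³ × 14)
    = 3.99791e+08 / 2.18525e+07 = 18.29 → 18 coils

18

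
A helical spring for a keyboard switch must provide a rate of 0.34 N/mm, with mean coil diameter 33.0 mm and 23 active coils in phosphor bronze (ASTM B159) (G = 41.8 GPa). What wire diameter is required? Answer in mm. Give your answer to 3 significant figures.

d = (8D³N_a·k / G)^(1/4) = (8·33.0³·23·0.34 / (41.8×10³))^0.25
  = (53.785)^0.25 = 2.7081 mm

2.71 mm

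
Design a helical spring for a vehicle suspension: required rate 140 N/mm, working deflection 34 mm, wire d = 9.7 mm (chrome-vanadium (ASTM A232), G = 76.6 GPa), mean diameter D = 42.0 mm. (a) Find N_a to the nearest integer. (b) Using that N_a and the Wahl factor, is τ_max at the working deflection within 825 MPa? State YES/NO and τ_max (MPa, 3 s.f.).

(a) 8 coils; (b) YES, τ_max = 779 MPa

N_a = Gd⁴/(8D³k) = (76.6×10³)(9.7⁴)/(8·42.0³·140) = 8.172 → N_a = 8
Actual rate k = Gd⁴/(8D³·8) = 143.02 N/mm
Working load F = kδ = 143.02·34 = 4862.6 N
C = 42.0/9.7 = 4.3299; K_W = (4C−1)/(4C−4)+0.615/C = 1.3673
τ_max = K_W·8FD/(πd³) = 1.3673·569.82 = 779.1 MPa
τ_max ≤ 825 MPa → acceptable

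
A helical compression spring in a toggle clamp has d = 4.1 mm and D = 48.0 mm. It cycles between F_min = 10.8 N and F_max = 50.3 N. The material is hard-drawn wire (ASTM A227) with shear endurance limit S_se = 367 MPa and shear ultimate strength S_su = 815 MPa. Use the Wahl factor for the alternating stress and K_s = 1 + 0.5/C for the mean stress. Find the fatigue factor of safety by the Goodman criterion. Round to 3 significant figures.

5.67

C = D/d = 48.0/4.1 = 11.7073; K_W = (4C−1)/(4C−4)+0.615/C = 1.1226; K_s = 1+0.5/C = 1.0427
F_a = (F_max−F_min)/2 = 19.75 N; F_m = (F_max+F_min)/2 = 30.55 N
τ_a = K_W·8F_aD/(πd³) = 1.1226 × 35.027 = 39.32 MPa
τ_m = K_s·8F_mD/(πd³) = 1.0427 × 54.18 = 56.494 MPa
Goodman: 1/n_f = τ_a/S_se + τ_m/S_su = 39.32/367 + 56.494/815 = 0.10714 + 0.06932 = 0.17646
n_f = 1/0.17646 = 5.667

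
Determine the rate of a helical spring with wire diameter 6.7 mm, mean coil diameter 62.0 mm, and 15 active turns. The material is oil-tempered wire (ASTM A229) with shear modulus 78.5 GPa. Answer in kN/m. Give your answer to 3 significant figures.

5.53 kN/m

k = Gd⁴/(8D³N_a) = (78.5×10³ × 6.7⁴) / (8 × 62.0³ × 15)
  = 1.58186e+08 / 2.85994e+07 = 5.5311 N/mm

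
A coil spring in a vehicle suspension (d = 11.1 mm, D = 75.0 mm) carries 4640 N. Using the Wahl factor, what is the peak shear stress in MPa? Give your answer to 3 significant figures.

791 MPa

Spring index C = D/d = 75.0/11.1 = 6.7568
K_W = (4C−1)/(4C−4) + 0.615/C = 26.027/23.027 + 0.0910 = 1.2213
τ₀ = 8FD/(πd³) = 8·4640·75.0/(π·11.1³) = 2.784e+06/4296.5 = 647.96 MPa
τ_max = K·τ₀ = 1.2213 × 647.96 = 791.36 MPa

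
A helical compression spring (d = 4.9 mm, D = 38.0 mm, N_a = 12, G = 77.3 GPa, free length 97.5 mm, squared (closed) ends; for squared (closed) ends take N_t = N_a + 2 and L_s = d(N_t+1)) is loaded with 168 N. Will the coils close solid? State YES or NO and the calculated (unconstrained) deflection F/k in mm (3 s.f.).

NO, δ = 19.9 mm

k = Gd⁴/(8D³N_a) = (77.3×10³)(4.9⁴)/(8·38.0³·12) = 8.4594 N/mm
N_t = 14; L_s = 4.9·15 = 73.5 mm; δ_solid = L₀ − L_s = 97.5 − 73.5 = 24 mm
δ = F/k = 168/8.4594 = 19.859 mm
δ < δ_solid → spring does not go solid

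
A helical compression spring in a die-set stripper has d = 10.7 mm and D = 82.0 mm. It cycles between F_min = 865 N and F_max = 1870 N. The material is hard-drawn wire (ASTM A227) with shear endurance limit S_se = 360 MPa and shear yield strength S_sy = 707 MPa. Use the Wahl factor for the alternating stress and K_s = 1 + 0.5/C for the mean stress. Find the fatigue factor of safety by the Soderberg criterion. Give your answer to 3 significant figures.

1.57

C = D/d = 82.0/10.7 = 7.6636; K_W = (4C−1)/(4C−4)+0.615/C = 1.1928; K_s = 1+0.5/C = 1.0652
F_a = (F_max−F_min)/2 = 502.5 N; F_m = (F_max+F_min)/2 = 1367.5 N
τ_a = K_W·8F_aD/(πd³) = 1.1928 × 85.652 = 102.17 MPa
τ_m = K_s·8F_mD/(πd³) = 1.0652 × 233.09 = 248.3 MPa
Soderberg: 1/n_f = τ_a/S_se + τ_m/S_sy = 102.17/360 + 248.3/707 = 0.28380 + 0.35120 = 0.635
n_f = 1/0.635 = 1.575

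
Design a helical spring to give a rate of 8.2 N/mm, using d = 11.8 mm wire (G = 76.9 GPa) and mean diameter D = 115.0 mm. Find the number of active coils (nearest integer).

N_a = Gd⁴/(8D³k) = (76.9×10³ × 11.8⁴)/(8 × 115.0³ × 8.2)
    = 1.49092e+09 / 9.97694e+07 = 14.94 → 15 coils

15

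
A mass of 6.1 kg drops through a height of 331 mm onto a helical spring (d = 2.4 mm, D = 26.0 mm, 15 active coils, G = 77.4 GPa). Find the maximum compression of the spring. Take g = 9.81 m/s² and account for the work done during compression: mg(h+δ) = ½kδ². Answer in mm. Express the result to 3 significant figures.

k = Gd⁴/(8D³N_a) = (77.4×10³)(2.4⁴)/(8·26.0³·15) = 1.2175 N/mm
W = mg = 6.1 × 9.81 = 59.841 N
½kδ² − Wδ − Wh = 0 → δ = (W + √(W² + 2kWh))/k
δ = (59.841 + √(3580.9 + 48232.7))/1.2175 = (59.841 + 227.63)/1.2175 = 236.1 mm

236 mm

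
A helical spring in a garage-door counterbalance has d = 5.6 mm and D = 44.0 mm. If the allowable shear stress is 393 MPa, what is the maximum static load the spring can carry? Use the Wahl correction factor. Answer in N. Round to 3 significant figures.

519 N

C = D/d = 44.0/5.6 = 7.8571
K_W = (4C−1)/(4C−4) + 0.615/C = 30.429/27.429 + 0.0783 = 1.1876
τ_max = K·8FD/(πd³) → F_max = τ_allow·πd³/(8DK)
F_max = 393·π·5.6³/(8·44.0·1.1876) = 2.1682e+05/418.05 = 518.65 N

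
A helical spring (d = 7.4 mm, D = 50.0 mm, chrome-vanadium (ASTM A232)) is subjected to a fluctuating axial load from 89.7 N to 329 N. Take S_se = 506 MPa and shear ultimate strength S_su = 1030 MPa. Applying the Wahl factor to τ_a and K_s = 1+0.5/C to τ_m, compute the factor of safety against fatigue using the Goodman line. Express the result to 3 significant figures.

6.28

C = D/d = 50.0/7.4 = 6.7568; K_W = (4C−1)/(4C−4)+0.615/C = 1.2213; K_s = 1+0.5/C = 1.0740
F_a = (F_max−F_min)/2 = 119.65 N; F_m = (F_max+F_min)/2 = 209.35 N
τ_a = K_W·8F_aD/(πd³) = 1.2213 × 37.595 = 45.915 MPa
τ_m = K_s·8F_mD/(πd³) = 1.0740 × 65.779 = 70.647 MPa
Goodman: 1/n_f = τ_a/S_se + τ_m/S_su = 45.915/506 + 70.647/1030 = 0.09074 + 0.06859 = 0.15933
n_f = 1/0.15933 = 6.276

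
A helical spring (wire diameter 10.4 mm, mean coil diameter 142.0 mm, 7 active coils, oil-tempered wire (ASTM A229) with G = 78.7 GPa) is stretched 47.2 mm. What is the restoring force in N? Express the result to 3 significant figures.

271 N

k = Gd⁴/(8D³N_a) = (78.7×10³)(10.4⁴)/(8·142.0³·7) = 5.7419 N/mm
F = k·δ = 5.7419 × 47.2 = 271.02 N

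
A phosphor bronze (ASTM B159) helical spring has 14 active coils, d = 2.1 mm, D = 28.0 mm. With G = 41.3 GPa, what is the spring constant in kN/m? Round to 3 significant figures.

k = Gd⁴/(8D³N_a) = (41.3×10³ × 2.1⁴) / (8 × 28.0³ × 14)
  = 803207 / 2.45862e+06 = 0.32669 N/mm

0.327 kN/m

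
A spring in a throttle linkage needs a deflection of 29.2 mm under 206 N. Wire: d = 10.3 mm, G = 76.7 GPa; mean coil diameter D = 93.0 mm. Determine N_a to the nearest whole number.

19

Required rate k = F/δ = 206/29.2 = 7.0548 N/mm
N_a = Gd⁴/(8D³k) = (76.7×10³ × 10.3⁴)/(8 × 93.0³ × 7.0548)
    = 8.63265e+08 / 4.53966e+07 = 19.02 → 19 coils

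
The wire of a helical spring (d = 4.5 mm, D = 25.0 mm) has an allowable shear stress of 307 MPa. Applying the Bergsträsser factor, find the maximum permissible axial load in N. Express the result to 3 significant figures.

349 N

C = D/d = 25.0/4.5 = 5.5556
K_B = (4C+2)/(4C−3) = 24.222/19.222 = 1.2601
τ_max = K·8FD/(πd³) → F_max = τ_allow·πd³/(8DK)
F_max = 307·π·4.5³/(8·25.0·1.2601) = 87887/252.02 = 348.73 N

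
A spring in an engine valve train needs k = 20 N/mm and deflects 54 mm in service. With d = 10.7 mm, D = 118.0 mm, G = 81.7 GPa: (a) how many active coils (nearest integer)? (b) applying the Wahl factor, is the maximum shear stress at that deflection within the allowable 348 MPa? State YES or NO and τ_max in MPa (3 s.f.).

N_a = Gd⁴/(8D³k) = (81.7×10³)(10.7⁴)/(8·118.0³·20) = 4.074 → N_a = 4
Actual rate k = Gd⁴/(8D³·4) = 20.369 N/mm
Working load F = kδ = 20.369·54 = 1099.9 N
C = 118.0/10.7 = 11.0280; K_W = (4C−1)/(4C−4)+0.615/C = 1.1306
τ_max = K_W·8FD/(πd³) = 1.1306·269.79 = 305.01 MPa
τ_max ≤ 348 MPa → acceptable

(a) 4 coils; (b) YES, τ_max = 305 MPa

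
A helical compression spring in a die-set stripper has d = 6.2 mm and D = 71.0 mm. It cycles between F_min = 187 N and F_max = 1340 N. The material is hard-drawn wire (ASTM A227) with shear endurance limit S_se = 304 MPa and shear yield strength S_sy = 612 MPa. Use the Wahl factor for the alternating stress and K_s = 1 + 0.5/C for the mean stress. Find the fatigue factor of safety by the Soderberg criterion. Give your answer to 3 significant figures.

0.384

C = D/d = 71.0/6.2 = 11.4516; K_W = (4C−1)/(4C−4)+0.615/C = 1.1255; K_s = 1+0.5/C = 1.0437
F_a = (F_max−F_min)/2 = 576.5 N; F_m = (F_max+F_min)/2 = 763.5 N
τ_a = K_W·8F_aD/(πd³) = 1.1255 × 437.34 = 492.21 MPa
τ_m = K_s·8F_mD/(πd³) = 1.0437 × 579.21 = 604.49 MPa
Soderberg: 1/n_f = τ_a/S_se + τ_m/S_sy = 492.21/304 + 604.49/612 = 1.61913 + 0.98774 = 2.6069
n_f = 1/2.6069 = 0.3836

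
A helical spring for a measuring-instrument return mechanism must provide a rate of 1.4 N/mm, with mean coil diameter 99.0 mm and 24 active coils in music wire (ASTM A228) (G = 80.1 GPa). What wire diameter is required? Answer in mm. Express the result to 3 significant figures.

7.55 mm

d = (8D³N_a·k / G)^(1/4) = (8·99.0³·24·1.4 / (80.1×10³))^0.25
  = (3256.1)^0.25 = 7.5540 mm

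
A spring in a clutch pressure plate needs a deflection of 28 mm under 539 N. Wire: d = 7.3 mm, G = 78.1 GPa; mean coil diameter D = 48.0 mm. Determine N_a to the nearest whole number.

13

Required rate k = F/δ = 539/28 = 19.25 N/mm
N_a = Gd⁴/(8D³k) = (78.1×10³ × 7.3⁴)/(8 × 48.0³ × 19.25)
    = 2.2179e+08 / 1.70312e+07 = 13.02 → 13 coils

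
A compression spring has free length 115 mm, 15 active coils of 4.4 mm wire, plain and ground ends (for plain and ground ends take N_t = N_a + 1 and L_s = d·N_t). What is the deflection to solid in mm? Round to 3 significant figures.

44.6 mm

N_t = 16; L_s = 4.4·16 = 70.4 mm
δ_solid = L₀ − L_s = 115 − 70.4 = 44.6 mm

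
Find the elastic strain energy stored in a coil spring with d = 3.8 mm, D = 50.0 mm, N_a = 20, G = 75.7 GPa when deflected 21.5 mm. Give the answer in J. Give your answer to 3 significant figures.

k = Gd⁴/(8D³N_a) = (75.7×10³)(3.8⁴)/(8·50.0³·20) = 0.78922 N/mm
U = ½kδ² = 0.5 × 0.78922 × 21.5² = 182.41 N·mm = 0.18241 J

0.182 J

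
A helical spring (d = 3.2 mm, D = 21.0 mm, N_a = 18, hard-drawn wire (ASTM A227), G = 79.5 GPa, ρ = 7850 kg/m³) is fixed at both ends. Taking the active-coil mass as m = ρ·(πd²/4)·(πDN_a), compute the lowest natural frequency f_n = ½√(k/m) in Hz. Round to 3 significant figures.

k = Gd⁴/(8D³N_a) = (79.5×10³)(3.2⁴)/(8·21.0³·18) = 6.251 N/mm = 6251 N/m
Wire length L = πDN_a = π·21.0·18 = 1187.5 mm
m = ρ·(πd²/4)·L = 7850 × 8.0425×10⁻⁶ m² × 1.1875 m = 0.074972 kg
f_n = ½√(k/m) = 0.5·√(6251/0.074972) = 0.5·√(83377) = 144.38 Hz

144 Hz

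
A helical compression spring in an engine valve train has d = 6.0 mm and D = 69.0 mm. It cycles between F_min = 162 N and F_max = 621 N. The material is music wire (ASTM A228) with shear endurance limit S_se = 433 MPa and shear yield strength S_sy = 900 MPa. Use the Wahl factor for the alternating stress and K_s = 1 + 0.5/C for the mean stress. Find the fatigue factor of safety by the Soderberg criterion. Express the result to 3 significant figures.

1.17

C = D/d = 69.0/6.0 = 11.5000; K_W = (4C−1)/(4C−4)+0.615/C = 1.1249; K_s = 1+0.5/C = 1.0435
F_a = (F_max−F_min)/2 = 229.5 N; F_m = (F_max+F_min)/2 = 391.5 N
τ_a = K_W·8F_aD/(πd³) = 1.1249 × 186.69 = 210.01 MPa
τ_m = K_s·8F_mD/(πd³) = 1.0435 × 318.47 = 332.32 MPa
Soderberg: 1/n_f = τ_a/S_se + τ_m/S_sy = 210.01/433 + 332.32/900 = 0.48501 + 0.36924 = 0.85425
n_f = 1/0.85425 = 1.171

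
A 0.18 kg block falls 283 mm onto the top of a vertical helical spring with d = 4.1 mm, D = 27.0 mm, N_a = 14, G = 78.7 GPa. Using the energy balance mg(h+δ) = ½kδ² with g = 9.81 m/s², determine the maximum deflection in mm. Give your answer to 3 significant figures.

k = Gd⁴/(8D³N_a) = (78.7×10³)(4.1⁴)/(8·27.0³·14) = 10.088 N/mm
W = mg = 0.18 × 9.81 = 1.7658 N
½kδ² − Wδ − Wh = 0 → δ = (W + √(W² + 2kWh))/k
δ = (1.7658 + √(3.118 + 10082.3))/10.088 = (1.7658 + 100.43)/10.088 = 10.13 mm

10.1 mm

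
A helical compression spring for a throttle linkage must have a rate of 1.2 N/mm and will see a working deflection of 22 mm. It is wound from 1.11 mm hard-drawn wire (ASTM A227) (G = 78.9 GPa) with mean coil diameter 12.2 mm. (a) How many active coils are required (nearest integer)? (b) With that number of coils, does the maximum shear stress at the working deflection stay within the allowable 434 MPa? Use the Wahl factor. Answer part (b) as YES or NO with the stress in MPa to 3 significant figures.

(a) 7 coils; (b) NO, τ_max = 666 MPa

N_a = Gd⁴/(8D³k) = (78.9×10³)(1.11⁴)/(8·12.2³·1.2) = 6.871 → N_a = 7
Actual rate k = Gd⁴/(8D³·7) = 1.1779 N/mm
Working load F = kδ = 1.1779·22 = 25.913 N
C = 12.2/1.11 = 10.9910; K_W = (4C−1)/(4C−4)+0.615/C = 1.1310
τ_max = K_W·8FD/(πd³) = 1.1310·588.65 = 665.77 MPa
τ_max > 434 MPa → exceeds allowable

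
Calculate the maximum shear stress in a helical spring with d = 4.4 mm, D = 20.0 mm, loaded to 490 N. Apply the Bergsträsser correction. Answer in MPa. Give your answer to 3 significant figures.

389 MPa

Spring index C = D/d = 20.0/4.4 = 4.5455
K_B = (4C+2)/(4C−3) = 20.182/15.182 = 1.3293
τ₀ = 8FD/(πd³) = 8·490·20.0/(π·4.4³) = 78400/267.61 = 292.96 MPa
τ_max = K·τ₀ = 1.3293 × 292.96 = 389.44 MPa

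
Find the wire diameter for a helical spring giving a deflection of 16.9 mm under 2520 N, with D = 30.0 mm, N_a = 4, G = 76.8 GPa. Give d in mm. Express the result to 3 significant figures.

Required rate k = F/δ = 2520/16.9 = 149.11 N/mm
d = (8D³N_a·k / G)^(1/4) = (8·30.0³·4·149.11 / (76.8×10³))^0.25
  = (1677.5)^0.25 = 6.3998 mm

6.40 mm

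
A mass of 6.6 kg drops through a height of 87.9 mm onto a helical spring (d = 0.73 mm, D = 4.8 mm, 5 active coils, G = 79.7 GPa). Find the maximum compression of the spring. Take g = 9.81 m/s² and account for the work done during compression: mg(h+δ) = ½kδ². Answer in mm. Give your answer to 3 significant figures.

61.5 mm

k = Gd⁴/(8D³N_a) = (79.7×10³)(0.73⁴)/(8·4.8³·5) = 5.1164 N/mm
W = mg = 6.6 × 9.81 = 64.746 N
½kδ² − Wδ − Wh = 0 → δ = (W + √(W² + 2kWh))/k
δ = (64.746 + √(4192 + 58236.8))/5.1164 = (64.746 + 249.86)/5.1164 = 61.489 mm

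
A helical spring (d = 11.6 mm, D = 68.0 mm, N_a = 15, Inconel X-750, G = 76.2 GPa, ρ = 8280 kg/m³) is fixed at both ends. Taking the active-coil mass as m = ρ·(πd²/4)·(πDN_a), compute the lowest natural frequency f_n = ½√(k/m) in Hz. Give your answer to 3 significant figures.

57.1 Hz

k = Gd⁴/(8D³N_a) = (76.2×10³)(11.6⁴)/(8·68.0³·15) = 36.566 N/mm = 36566 N/m
Wire length L = πDN_a = π·68.0·15 = 3204.4 mm
m = ρ·(πd²/4)·L = 8280 × 105.68×10⁻⁶ m² × 3.2044 m = 2.8041 kg
f_n = ½√(k/m) = 0.5·√(36566/2.8041) = 0.5·√(13040) = 57.097 Hz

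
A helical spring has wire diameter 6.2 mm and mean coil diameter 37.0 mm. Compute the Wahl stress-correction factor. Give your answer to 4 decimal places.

C = D/d = 37.0/6.2 = 5.9677
K_W = (4C−1)/(4C−4) + 0.615/C = 22.871/19.871 + 0.1031 = 1.2540

1.2540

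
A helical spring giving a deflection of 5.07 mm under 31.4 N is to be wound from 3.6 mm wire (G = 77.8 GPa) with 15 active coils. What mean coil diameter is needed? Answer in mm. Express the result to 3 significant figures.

26.0 mm

Required rate k = F/δ = 31.4/5.07 = 6.1933 N/mm
D = (Gd⁴/(8N_a·k))^(1/3) = (77.8×10³·3.6⁴/(8·15·6.1933))^(1/3)
  = (17582.7)^(1/3) = 26.0033 mm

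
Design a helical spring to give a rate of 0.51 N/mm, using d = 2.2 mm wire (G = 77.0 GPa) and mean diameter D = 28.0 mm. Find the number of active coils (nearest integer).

N_a = Gd⁴/(8D³k) = (77.0×10³ × 2.2⁴)/(8 × 28.0³ × 0.51)
    = 1.80377e+06 / 89564.2 = 20.14 → 20 coils

20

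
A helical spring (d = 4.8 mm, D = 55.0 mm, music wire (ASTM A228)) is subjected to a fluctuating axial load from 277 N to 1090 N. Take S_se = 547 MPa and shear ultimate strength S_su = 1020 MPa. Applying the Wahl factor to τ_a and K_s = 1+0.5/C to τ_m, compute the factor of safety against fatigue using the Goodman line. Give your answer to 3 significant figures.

0.514

C = D/d = 55.0/4.8 = 11.4583; K_W = (4C−1)/(4C−4)+0.615/C = 1.1254; K_s = 1+0.5/C = 1.0436
F_a = (F_max−F_min)/2 = 406.5 N; F_m = (F_max+F_min)/2 = 683.5 N
τ_a = K_W·8F_aD/(πd³) = 1.1254 × 514.8 = 579.35 MPa
τ_m = K_s·8F_mD/(πd³) = 1.0436 × 865.6 = 903.37 MPa
Goodman: 1/n_f = τ_a/S_se + τ_m/S_su = 579.35/547 + 903.37/1020 = 1.05914 + 0.88566 = 1.9448
n_f = 1/1.9448 = 0.5142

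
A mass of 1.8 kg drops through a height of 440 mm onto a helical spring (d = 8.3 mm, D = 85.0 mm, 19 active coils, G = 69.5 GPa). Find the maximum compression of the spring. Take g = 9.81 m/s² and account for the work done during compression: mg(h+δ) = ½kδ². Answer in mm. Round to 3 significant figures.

71.5 mm

k = Gd⁴/(8D³N_a) = (69.5×10³)(8.3⁴)/(8·85.0³·19) = 3.5334 N/mm
W = mg = 1.8 × 9.81 = 17.658 N
½kδ² − Wδ − Wh = 0 → δ = (W + √(W² + 2kWh))/k
δ = (17.658 + √(311.8 + 54906.2))/3.5334 = (17.658 + 234.99)/3.5334 = 71.501 mm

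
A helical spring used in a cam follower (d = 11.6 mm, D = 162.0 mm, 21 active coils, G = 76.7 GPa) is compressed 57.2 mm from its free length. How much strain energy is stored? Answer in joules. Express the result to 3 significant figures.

3.18 J

k = Gd⁴/(8D³N_a) = (76.7×10³)(11.6⁴)/(8·162.0³·21) = 1.9443 N/mm
U = ½kδ² = 0.5 × 1.9443 × 57.2² = 3180.8 N·mm = 3.1808 J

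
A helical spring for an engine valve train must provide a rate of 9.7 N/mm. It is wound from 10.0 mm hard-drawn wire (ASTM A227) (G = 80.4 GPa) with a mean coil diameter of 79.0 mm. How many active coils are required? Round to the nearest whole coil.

N_a = Gd⁴/(8D³k) = (80.4×10³ × 10.0⁴)/(8 × 79.0³ × 9.7)
    = 8.04e+08 / 3.82598e+07 = 21.01 → 21 coils

21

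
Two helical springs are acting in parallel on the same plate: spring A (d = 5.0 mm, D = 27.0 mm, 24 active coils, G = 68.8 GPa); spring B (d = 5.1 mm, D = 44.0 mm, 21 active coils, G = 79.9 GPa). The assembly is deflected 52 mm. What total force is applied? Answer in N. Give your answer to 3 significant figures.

788 N

k_A = Gd⁴/(8D³N_a) = (68.8×10³)(5.0⁴)/(8·27.0³·24) = 11.378 N/mm
k_B = Gd⁴/(8D³N_a) = (79.9×10³)(5.1⁴)/(8·44.0³·21) = 3.7771 N/mm
Parallel: k_eq = 11.378 + 3.7771 = 15.155 N/mm
F = k_eq·δ = 15.155·52 = 788.08 N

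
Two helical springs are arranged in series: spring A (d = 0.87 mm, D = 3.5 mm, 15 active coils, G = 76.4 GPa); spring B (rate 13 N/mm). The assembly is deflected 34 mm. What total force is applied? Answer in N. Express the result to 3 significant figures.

k_A = Gd⁴/(8D³N_a) = (76.4×10³)(0.87⁴)/(8·3.5³·15) = 8.5072 N/mm
Series: 1/k_eq = 1/8.5072 + 1/13 = 0.19447; k_eq = 5.1422 N/mm
F = k_eq·δ = 5.1422·34 = 174.83 N

175 N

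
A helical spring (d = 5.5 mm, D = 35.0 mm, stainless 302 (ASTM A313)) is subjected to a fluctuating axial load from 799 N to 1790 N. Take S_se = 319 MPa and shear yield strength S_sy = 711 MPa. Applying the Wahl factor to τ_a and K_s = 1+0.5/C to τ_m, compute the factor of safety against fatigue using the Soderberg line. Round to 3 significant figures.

C = D/d = 35.0/5.5 = 6.3636; K_W = (4C−1)/(4C−4)+0.615/C = 1.2365; K_s = 1+0.5/C = 1.0786
F_a = (F_max−F_min)/2 = 495.5 N; F_m = (F_max+F_min)/2 = 1294.5 N
τ_a = K_W·8F_aD/(πd³) = 1.2365 × 265.44 = 328.21 MPa
τ_m = K_s·8F_mD/(πd³) = 1.0786 × 693.46 = 747.95 MPa
Soderberg: 1/n_f = τ_a/S_se + τ_m/S_sy = 328.21/319 + 747.95/711 = 1.02886 + 1.05197 = 2.0808
n_f = 1/2.0808 = 0.4806

0.481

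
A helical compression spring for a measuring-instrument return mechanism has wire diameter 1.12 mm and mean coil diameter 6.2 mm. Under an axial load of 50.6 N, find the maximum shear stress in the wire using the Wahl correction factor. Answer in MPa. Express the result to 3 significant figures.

726 MPa

Spring index C = D/d = 6.2/1.12 = 5.5357
K_W = (4C−1)/(4C−4) + 0.615/C = 21.143/18.143 + 0.1111 = 1.2765
τ₀ = 8FD/(πd³) = 8·50.6·6.2/(π·1.12³) = 2509.76/4.4137 = 568.63 MPa
τ_max = K·τ₀ = 1.2765 × 568.63 = 725.83 MPa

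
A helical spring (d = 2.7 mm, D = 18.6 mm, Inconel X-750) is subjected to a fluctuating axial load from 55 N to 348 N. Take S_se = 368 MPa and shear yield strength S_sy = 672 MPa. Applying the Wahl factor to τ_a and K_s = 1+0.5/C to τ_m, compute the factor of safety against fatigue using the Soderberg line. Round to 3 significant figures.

C = D/d = 18.6/2.7 = 6.8889; K_W = (4C−1)/(4C−4)+0.615/C = 1.2166; K_s = 1+0.5/C = 1.0726
F_a = (F_max−F_min)/2 = 146.5 N; F_m = (F_max+F_min)/2 = 201.5 N
τ_a = K_W·8F_aD/(πd³) = 1.2166 × 352.53 = 428.9 MPa
τ_m = K_s·8F_mD/(πd³) = 1.0726 × 484.88 = 520.08 MPa
Soderberg: 1/n_f = τ_a/S_se + τ_m/S_sy = 428.9/368 + 520.08/672 = 1.16550 + 0.77392 = 1.9394
n_f = 1/1.9394 = 0.5156

0.516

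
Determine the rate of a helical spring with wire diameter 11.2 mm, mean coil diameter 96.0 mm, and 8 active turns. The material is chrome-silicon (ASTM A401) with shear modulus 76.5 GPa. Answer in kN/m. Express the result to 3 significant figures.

k = Gd⁴/(8D³N_a) = (76.5×10³ × 11.2⁴) / (8 × 96.0³ × 8)
  = 1.20374e+09 / 5.66231e+07 = 21.259 N/mm

21.3 kN/m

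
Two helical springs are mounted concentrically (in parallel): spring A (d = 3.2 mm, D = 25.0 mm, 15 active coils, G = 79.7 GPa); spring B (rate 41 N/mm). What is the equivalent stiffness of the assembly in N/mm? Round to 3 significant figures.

45.5 N/mm

k_A = Gd⁴/(8D³N_a) = (79.7×10³)(3.2⁴)/(8·25.0³·15) = 4.4571 N/mm
Parallel: k_eq = 4.4571 + 41 = 45.457 N/mm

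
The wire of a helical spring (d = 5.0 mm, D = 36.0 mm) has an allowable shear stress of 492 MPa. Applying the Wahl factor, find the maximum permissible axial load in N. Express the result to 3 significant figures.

C = D/d = 36.0/5.0 = 7.2000
K_W = (4C−1)/(4C−4) + 0.615/C = 27.800/24.800 + 0.0854 = 1.2064
τ_max = K·8FD/(πd³) → F_max = τ_allow·πd³/(8DK)
F_max = 492·π·5.0³/(8·36.0·1.2064) = 1.9321e+05/347.44 = 556.09 N

556 N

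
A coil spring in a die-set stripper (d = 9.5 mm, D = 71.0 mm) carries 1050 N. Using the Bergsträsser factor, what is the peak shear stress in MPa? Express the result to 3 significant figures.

Spring index C = D/d = 71.0/9.5 = 7.4737
K_B = (4C+2)/(4C−3) = 31.895/26.895 = 1.1859
τ₀ = 8FD/(πd³) = 8·1050·71.0/(π·9.5³) = 596400/2693.5 = 221.42 MPa
τ_max = K·τ₀ = 1.1859 × 221.42 = 262.58 MPa

263 MPa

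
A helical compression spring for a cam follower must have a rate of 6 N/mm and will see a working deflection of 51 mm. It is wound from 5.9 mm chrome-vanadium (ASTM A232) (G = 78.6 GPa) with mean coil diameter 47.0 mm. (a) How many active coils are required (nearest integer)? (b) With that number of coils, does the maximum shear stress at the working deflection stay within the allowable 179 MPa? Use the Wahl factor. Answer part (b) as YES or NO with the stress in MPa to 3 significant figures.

N_a = Gd⁴/(8D³k) = (78.6×10³)(5.9⁴)/(8·47.0³·6) = 19.11 → N_a = 19
Actual rate k = Gd⁴/(8D³·19) = 6.0352 N/mm
Working load F = kδ = 6.0352·51 = 307.8 N
C = 47.0/5.9 = 7.9661; K_W = (4C−1)/(4C−4)+0.615/C = 1.1849
τ_max = K_W·8FD/(πd³) = 1.1849·179.37 = 212.53 MPa
τ_max > 179 MPa → exceeds allowable

(a) 19 coils; (b) NO, τ_max = 213 MPa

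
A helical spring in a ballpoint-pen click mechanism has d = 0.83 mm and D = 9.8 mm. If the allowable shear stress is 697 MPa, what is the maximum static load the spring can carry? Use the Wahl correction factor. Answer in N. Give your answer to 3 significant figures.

14.2 N

C = D/d = 9.8/0.83 = 11.8072
K_W = (4C−1)/(4C−4) + 0.615/C = 46.229/43.229 + 0.0521 = 1.1215
τ_max = K·8FD/(πd³) → F_max = τ_allow·πd³/(8DK)
F_max = 697·π·0.83³/(8·9.8·1.1215) = 1252/87.924 = 14.24 N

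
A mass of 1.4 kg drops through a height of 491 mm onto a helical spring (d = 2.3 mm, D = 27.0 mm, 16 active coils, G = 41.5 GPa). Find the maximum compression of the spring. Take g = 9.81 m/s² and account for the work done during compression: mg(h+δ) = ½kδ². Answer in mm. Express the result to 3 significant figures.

k = Gd⁴/(8D³N_a) = (41.5×10³)(2.3⁴)/(8·27.0³·16) = 0.46095 N/mm
W = mg = 1.4 × 9.81 = 13.734 N
½kδ² − Wδ − Wh = 0 → δ = (W + √(W² + 2kWh))/k
δ = (13.734 + √(188.62 + 6216.8))/0.46095 = (13.734 + 80.034)/0.46095 = 203.42 mm

203 mm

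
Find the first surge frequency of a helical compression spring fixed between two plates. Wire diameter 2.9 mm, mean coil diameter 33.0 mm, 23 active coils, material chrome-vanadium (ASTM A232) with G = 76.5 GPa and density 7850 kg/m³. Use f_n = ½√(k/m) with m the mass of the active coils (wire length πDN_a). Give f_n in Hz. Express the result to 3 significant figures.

k = Gd⁴/(8D³N_a) = (76.5×10³)(2.9⁴)/(8·33.0³·23) = 0.81826 N/mm = 818.26 N/m
Wire length L = πDN_a = π·33.0·23 = 2384.5 mm
m = ρ·(πd²/4)·L = 7850 × 6.6052×10⁻⁶ m² × 2.3845 m = 0.12364 kg
f_n = ½√(k/m) = 0.5·√(818.26/0.12364) = 0.5·√(6618.3) = 40.676 Hz

40.7 Hz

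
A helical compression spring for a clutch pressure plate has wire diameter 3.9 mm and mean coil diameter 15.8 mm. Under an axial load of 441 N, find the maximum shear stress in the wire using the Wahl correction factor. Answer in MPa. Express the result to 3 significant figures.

418 MPa

Spring index C = D/d = 15.8/3.9 = 4.0513
K_W = (4C−1)/(4C−4) + 0.615/C = 15.205/12.205 + 0.1518 = 1.3976
τ₀ = 8FD/(πd³) = 8·441·15.8/(π·3.9³) = 55742.4/186.36 = 299.12 MPa
τ_max = K·τ₀ = 1.3976 × 299.12 = 418.05 MPa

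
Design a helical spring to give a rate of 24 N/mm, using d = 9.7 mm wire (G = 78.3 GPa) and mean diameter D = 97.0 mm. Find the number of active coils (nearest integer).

4

N_a = Gd⁴/(8D³k) = (78.3×10³ × 9.7⁴)/(8 × 97.0³ × 24)
    = 6.93184e+08 / 1.75233e+08 = 3.956 → 4 coils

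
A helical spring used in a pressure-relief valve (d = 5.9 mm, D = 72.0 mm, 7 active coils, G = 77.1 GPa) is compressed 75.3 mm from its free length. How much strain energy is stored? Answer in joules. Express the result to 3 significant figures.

12.7 J

k = Gd⁴/(8D³N_a) = (77.1×10³)(5.9⁴)/(8·72.0³·7) = 4.4697 N/mm
U = ½kδ² = 0.5 × 4.4697 × 75.3² = 12672 N·mm = 12.672 J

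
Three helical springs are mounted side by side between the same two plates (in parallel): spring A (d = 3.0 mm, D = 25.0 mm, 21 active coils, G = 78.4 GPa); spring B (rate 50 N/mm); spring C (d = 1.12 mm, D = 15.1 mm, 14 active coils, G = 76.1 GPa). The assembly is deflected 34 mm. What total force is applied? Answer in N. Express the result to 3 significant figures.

k_A = Gd⁴/(8D³N_a) = (78.4×10³)(3.0⁴)/(8·25.0³·21) = 2.4192 N/mm
k_C = Gd⁴/(8D³N_a) = (76.1×10³)(1.12⁴)/(8·15.1³·14) = 0.31053 N/mm
Parallel: k_eq = 2.4192 + 50 + 0.31053 = 52.73 N/mm
F = k_eq·δ = 52.73·34 = 1792.8 N

1790 N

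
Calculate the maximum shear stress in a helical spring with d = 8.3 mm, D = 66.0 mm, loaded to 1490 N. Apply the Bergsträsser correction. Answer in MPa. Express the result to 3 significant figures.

514 MPa

Spring index C = D/d = 66.0/8.3 = 7.9518
K_B = (4C+2)/(4C−3) = 33.807/28.807 = 1.1736
τ₀ = 8FD/(πd³) = 8·1490·66.0/(π·8.3³) = 786720/1796.3 = 437.96 MPa
τ_max = K·τ₀ = 1.1736 × 437.96 = 513.98 MPa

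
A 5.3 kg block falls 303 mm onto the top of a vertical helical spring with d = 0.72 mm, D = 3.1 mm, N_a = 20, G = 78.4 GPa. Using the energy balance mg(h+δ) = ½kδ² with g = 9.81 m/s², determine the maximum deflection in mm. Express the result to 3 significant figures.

k = Gd⁴/(8D³N_a) = (78.4×10³)(0.72⁴)/(8·3.1³·20) = 4.4202 N/mm
W = mg = 5.3 × 9.81 = 51.993 N
½kδ² − Wδ − Wh = 0 → δ = (W + √(W² + 2kWh))/k
δ = (51.993 + √(2703.3 + 139270))/4.4202 = (51.993 + 376.79)/4.4202 = 97.006 mm

97.0 mm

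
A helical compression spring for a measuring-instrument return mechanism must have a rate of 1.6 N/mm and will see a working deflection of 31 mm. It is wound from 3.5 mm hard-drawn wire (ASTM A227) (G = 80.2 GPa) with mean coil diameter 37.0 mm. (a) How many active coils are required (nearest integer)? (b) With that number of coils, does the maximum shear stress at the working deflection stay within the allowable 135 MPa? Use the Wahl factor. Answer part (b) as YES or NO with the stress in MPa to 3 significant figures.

(a) 19 coils; (b) YES, τ_max = 121 MPa

N_a = Gd⁴/(8D³k) = (80.2×10³)(3.5⁴)/(8·37.0³·1.6) = 18.56 → N_a = 19
Actual rate k = Gd⁴/(8D³·19) = 1.5631 N/mm
Working load F = kδ = 1.5631·31 = 48.457 N
C = 37.0/3.5 = 10.5714; K_W = (4C−1)/(4C−4)+0.615/C = 1.1365
τ_max = K_W·8FD/(πd³) = 1.1365·106.49 = 121.03 MPa
τ_max ≤ 135 MPa → acceptable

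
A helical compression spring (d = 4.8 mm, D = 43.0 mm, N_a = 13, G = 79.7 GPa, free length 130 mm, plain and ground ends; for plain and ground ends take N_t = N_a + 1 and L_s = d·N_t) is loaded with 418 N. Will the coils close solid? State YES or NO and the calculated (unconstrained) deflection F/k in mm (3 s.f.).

YES, δ = 81.7 mm

k = Gd⁴/(8D³N_a) = (79.7×10³)(4.8⁴)/(8·43.0³·13) = 5.1166 N/mm
N_t = 14; L_s = 4.8·14 = 67.2 mm; δ_solid = L₀ − L_s = 130 − 67.2 = 62.8 mm
δ = F/k = 418/5.1166 = 81.694 mm
δ ≥ δ_solid → spring goes solid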